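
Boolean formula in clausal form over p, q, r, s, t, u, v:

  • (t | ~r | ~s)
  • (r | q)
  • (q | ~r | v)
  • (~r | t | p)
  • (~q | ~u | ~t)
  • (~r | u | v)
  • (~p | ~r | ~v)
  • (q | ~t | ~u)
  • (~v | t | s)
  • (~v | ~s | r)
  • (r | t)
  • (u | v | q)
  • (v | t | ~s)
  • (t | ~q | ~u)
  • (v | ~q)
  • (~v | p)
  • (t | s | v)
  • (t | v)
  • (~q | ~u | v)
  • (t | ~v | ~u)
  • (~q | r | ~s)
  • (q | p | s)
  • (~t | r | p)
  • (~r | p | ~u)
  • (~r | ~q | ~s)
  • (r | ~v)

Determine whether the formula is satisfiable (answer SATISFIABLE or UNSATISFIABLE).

v = True:
  propagation gives p=True, r=False; an empty clause results — contradiction.
v = False:
  propagation gives q=False, r=True; an empty clause results — contradiction.
Every branch closes, so no satisfying assignment exists.

UNSATISFIABLE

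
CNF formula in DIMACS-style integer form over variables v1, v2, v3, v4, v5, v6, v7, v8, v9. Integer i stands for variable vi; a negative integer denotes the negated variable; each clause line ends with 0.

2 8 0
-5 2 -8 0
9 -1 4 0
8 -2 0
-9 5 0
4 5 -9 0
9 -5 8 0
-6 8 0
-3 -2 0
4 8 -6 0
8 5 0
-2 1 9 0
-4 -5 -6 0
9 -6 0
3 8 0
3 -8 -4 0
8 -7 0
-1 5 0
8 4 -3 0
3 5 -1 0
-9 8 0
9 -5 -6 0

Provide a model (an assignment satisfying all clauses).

v1 = False, v2 = True, v3 = False, v4 = False, v5 = True, v6 = False, v7 = False, v8 = True, v9 = True

v6 occurs only negated in the remaining clauses — set v6 = False.
v7 occurs only negated in the remaining clauses — set v7 = False.
Try v1 = False.
For the remaining variables, v2 = True, v3 = False, v4 = False, v5 = True, v8 = True, v9 = True works.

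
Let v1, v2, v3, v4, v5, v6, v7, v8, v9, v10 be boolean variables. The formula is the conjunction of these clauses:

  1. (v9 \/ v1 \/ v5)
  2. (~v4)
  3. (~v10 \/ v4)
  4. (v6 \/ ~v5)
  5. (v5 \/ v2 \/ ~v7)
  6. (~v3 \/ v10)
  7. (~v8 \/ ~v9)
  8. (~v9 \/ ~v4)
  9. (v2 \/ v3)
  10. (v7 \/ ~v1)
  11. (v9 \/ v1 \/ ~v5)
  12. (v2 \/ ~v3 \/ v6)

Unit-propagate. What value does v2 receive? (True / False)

Unit clause (~v4) sets v4 = False.
(v4 \/ ~v10): since v4 = False, the clause reduces to (~v10). v10 = False.
In (v10 \/ ~v3), v10 is now false; ~v3 must hold, so v3 = False.
(v3 \/ v2) with v3 = False leaves only v2, so v2 = True.

True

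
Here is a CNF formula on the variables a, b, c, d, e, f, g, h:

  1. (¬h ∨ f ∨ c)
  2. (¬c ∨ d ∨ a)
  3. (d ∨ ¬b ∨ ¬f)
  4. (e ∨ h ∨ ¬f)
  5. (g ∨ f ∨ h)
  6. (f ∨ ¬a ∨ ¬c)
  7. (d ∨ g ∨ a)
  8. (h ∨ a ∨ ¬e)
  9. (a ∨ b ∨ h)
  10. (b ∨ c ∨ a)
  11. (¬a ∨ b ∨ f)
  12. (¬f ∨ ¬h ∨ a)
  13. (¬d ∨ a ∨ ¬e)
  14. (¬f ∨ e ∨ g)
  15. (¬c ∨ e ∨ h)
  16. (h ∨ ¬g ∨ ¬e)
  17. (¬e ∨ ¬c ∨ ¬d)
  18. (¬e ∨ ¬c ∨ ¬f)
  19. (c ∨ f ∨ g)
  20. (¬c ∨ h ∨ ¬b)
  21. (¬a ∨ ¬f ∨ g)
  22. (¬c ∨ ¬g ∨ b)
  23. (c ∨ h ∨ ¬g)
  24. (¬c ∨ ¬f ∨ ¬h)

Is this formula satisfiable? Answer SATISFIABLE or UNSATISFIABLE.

SATISFIABLE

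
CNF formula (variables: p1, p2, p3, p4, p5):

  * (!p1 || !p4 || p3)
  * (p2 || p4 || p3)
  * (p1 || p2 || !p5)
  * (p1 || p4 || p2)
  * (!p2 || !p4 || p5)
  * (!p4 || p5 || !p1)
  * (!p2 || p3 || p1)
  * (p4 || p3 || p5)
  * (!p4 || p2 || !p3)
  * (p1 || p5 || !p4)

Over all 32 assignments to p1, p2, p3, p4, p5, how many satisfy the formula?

Split on p4, then p1.
  p4=1, p1=1: remaining (p2,p3,p5) ∈ {(1,1,1)} — 1.
  p4=1, p1=0: remaining (p2,p3,p5) ∈ {(1,1,1)} — 1.
  p4=0, p1=1: 5 of the 8 assignments to (p2,p3,p5) work.
  p4=0, p1=0: remaining (p2,p3,p5) ∈ {(1,1,0); (1,1,1)} — 2.
Total: 1 + 1 + 5 + 2 = 9.

9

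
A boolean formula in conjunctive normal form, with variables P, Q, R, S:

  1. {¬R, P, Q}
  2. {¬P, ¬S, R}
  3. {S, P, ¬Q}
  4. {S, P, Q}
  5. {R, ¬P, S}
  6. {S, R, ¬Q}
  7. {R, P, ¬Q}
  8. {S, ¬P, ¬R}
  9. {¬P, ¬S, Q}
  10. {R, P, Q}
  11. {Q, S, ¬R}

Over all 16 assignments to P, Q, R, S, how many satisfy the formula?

2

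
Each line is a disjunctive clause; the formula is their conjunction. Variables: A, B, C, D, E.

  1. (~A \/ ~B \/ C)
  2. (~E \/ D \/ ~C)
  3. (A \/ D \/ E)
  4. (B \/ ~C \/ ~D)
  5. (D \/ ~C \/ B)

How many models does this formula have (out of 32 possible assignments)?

15

Split on C, then D.
  C=T, D=T: remaining (A,B,E) ∈ {(F,T,F); (F,T,T); (T,T,F); (T,T,T)} — 4.
  C=T, D=F: remaining (A,B,E) ∈ {(T,T,F)} — 1.
  C=F, D=T: E free; 3 ways for (A,B) × 2^1 = 6.
  C=F, D=F: remaining (A,B,E) ∈ {(F,F,T); (F,T,T); (T,F,F); (T,F,T)} — 4.
Total: 4 + 1 + 6 + 4 = 15.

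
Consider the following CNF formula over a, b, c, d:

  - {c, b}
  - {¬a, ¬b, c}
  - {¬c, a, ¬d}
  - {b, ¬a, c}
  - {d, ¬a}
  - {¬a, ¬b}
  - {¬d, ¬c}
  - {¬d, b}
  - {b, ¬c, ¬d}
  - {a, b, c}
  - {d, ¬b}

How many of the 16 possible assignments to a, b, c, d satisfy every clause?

2

Satisfying assignments:
  a=0 b=0 c=1 d=0
  a=0 b=1 c=0 d=1
That's 2 in total.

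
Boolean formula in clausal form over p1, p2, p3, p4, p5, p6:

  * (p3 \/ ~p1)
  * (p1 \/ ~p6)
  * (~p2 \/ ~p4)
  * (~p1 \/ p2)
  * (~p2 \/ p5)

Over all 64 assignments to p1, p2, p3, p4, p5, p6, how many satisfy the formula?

12

Case analysis on p1 and p2:
  p1=1, p2=1: remaining (p3,p4,p5,p6) ∈ {(1,0,1,0); (1,0,1,1)} — 2.
  p1=1, p2=0: a clause becomes empty — 0.
  p1=0, p2=1: remaining (p3,p4,p5,p6) ∈ {(0,0,1,0); (1,0,1,0)} — 2.
  p1=0, p2=0: forces p6=0; p3, p4, p5 free → 2^3 = 8.
Total: 2 + 0 + 2 + 8 = 12.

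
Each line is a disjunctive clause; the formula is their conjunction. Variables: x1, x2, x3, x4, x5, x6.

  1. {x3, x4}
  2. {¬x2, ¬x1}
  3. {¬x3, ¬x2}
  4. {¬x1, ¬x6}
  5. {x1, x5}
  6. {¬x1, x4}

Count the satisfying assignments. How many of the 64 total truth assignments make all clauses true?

12

Split on x1, then x2.
  x1=T, x2=T: a clause becomes empty — 0.
  x1=T, x2=F: remaining (x3,x4,x5,x6) ∈ {(F,T,F,F); (F,T,T,F); (T,T,F,F); (T,T,T,F)} — 4.
  x1=F, x2=T: remaining (x3,x4,x5,x6) ∈ {(F,T,T,F); (F,T,T,T)} — 2.
  x1=F, x2=F: x6 free; 3 ways for (x3,x4,x5) × 2^1 = 6.
Total: 0 + 4 + 2 + 6 = 12.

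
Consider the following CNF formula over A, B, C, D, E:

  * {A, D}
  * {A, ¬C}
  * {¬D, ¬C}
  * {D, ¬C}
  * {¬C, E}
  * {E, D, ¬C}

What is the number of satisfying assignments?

12

Split on C, then D.
  C=1, D=1: a clause becomes empty — 0.
  C=1, D=0: a clause becomes empty — 0.
  C=0, D=1: A, B, E free → 2^3 = 8.
  C=0, D=0: remaining (A,B,E) ∈ {(1,0,0); (1,0,1); (1,1,0); (1,1,1)} — 4.
Total: 0 + 0 + 8 + 4 = 12.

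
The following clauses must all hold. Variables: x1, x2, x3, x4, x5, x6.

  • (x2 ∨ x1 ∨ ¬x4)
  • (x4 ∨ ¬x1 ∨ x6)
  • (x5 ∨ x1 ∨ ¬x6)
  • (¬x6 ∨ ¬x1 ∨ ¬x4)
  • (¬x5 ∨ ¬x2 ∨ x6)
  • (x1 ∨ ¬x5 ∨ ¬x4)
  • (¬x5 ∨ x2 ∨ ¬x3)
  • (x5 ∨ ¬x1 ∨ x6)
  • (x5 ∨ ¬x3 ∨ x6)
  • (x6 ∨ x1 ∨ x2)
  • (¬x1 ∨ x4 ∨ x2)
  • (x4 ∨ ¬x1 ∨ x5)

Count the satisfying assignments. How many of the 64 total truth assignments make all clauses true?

8

Satisfying assignments:
  x1=0 x2=0 x3=0 x4=0 x5=1 x6=1
  x1=0 x2=1 x3=0 x4=0 x5=0 x6=0
  x1=0 x2=1 x3=0 x4=0 x5=1 x6=1
  x1=0 x2=1 x3=0 x4=1 x5=0 x6=0
  x1=0 x2=1 x3=1 x4=0 x5=1 x6=1
  x1=1 x2=0 x3=0 x4=1 x5=1 x6=0
  x1=1 x2=1 x3=0 x4=0 x5=1 x6=1
  x1=1 x2=1 x3=1 x4=0 x5=1 x6=1
That's 8 in total.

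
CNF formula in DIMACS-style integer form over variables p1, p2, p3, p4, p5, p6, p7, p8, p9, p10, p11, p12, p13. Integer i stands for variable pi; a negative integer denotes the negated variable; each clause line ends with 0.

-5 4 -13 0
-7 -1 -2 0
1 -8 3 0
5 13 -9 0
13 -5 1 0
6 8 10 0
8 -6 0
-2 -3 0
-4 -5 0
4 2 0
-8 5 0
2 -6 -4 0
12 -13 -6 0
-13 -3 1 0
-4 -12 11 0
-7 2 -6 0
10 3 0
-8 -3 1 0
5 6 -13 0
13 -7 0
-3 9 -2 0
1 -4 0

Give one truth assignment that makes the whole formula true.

p1 = 1  p2 = 1  p3 = 0  p4 = 0  p5 = 1  p6 = 0  p7 = 0  p8 = 1  p9 = 0  p10 = 1  p11 = 1  p12 = 1  p13 = 0

Check each clause:
  1. (~p5 \/ p4 \/ ~p13) — ~p13 is true.
  2. (~p7 \/ ~p1 \/ ~p2) — ~p7 is true.
  3. (~p8 \/ p3 \/ p1) — p1 is true.
  4. (~p9 \/ p5 \/ p13) — p5 is true.
  5. (~p5 \/ p1 \/ p13) — p1 is true.
  6. (p8 \/ p10 \/ p6) — p8 is true.
  7. (p8 \/ ~p6) — p8 is true.
  8. (~p2 \/ ~p3) — ~p3 is true.
  9. (~p4 \/ ~p5) — ~p4 is true.
  10. (p2 \/ p4) — p2 is true.
  11. (p5 \/ ~p8) — p5 is true.
  12. (~p4 \/ ~p6 \/ p2) — ~p6 is true.
  13. (~p6 \/ p12 \/ ~p13) — ~p6 is true.
  14. (p1 \/ ~p3 \/ ~p13) — p1 is true.
  15. (~p4 \/ ~p12 \/ p11) — p11 is true.
  16. (p2 \/ ~p7 \/ ~p6) — ~p7 is true.
  17. (p10 \/ p3) — p10 is true.
  18. (~p3 \/ ~p8 \/ p1) — p1 is true.
  19. (p6 \/ p5 \/ ~p13) — ~p13 is true.
  20. (~p7 \/ p13) — ~p7 is true.
  21. (~p2 \/ ~p3 \/ p9) — ~p3 is true.
  22. (p1 \/ ~p4) — p1 is true.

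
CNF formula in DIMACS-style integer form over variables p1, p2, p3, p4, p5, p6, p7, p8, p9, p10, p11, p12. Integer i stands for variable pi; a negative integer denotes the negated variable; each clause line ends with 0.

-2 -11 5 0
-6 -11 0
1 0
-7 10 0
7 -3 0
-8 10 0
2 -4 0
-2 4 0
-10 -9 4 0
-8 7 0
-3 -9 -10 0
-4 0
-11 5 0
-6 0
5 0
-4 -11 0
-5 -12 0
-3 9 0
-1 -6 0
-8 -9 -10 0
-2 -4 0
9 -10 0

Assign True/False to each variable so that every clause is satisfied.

p1=True, p2=False, p3=False, p4=False, p5=True, p6=False, p7=False, p8=False, p9=True, p10=False, p11=True, p12=False

The clause (p1) is unit: p1 must be True.
Unit propagation: (NOT p4) forces p4 = False.
The clause (NOT p2) is unit: p2 must be False.
The clause (NOT p6) is unit: p6 must be False.
The clause (p5) is unit: p5 must be True.
(NOT p12) is a unit clause, so p12 = False.
p3 occurs only negated in the remaining clauses — set p3 = False.
p8 occurs only negated in the remaining clauses — set p8 = False.
Branch on p7: take p7 = False.
Branch on p9: take p9 = True.
  then p10 is forced to False.
p11 is now unconstrained; take p11 = True.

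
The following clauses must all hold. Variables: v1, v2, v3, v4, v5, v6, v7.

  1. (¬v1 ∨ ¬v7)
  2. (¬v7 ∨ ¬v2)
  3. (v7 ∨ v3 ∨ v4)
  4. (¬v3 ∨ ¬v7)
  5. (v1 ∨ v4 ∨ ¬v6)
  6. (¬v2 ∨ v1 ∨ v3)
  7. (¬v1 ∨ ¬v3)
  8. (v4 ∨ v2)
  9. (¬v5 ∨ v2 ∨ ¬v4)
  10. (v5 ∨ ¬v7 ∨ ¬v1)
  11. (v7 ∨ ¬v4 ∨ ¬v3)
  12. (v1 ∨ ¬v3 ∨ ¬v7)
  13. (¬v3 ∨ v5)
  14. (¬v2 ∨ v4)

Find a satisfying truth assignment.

v1 = True, v2 = False, v3 = False, v4 = True, v5 = False, v6 = False, v7 = False

Pure literal: v6 appears only negated; assign v6 = False.
Try v1 = True.
  then v7 is forced to False.
  then v3 is forced to False.
  then v4 is forced to True.
Branch on v2: take v2 = False.
  then v5 is forced to False.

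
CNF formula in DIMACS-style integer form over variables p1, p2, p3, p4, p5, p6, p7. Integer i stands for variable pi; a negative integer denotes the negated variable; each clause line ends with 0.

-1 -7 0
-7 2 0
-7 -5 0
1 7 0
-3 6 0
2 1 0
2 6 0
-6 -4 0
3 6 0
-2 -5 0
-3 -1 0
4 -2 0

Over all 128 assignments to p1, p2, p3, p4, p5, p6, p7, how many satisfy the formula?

2

The models are:
  p1=1 p2=0 p3=0 p4=0 p5=0 p6=1 p7=0
  p1=1 p2=0 p3=0 p4=0 p5=1 p6=1 p7=0
That's 2 in total.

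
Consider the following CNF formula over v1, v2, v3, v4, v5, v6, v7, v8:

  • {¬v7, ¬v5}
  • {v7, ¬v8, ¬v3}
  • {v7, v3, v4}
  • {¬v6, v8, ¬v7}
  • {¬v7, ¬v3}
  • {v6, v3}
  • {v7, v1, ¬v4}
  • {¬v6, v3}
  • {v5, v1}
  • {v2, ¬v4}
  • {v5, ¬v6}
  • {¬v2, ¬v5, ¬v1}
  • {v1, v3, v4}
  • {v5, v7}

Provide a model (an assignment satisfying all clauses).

v1=1, v2=0, v3=1, v4=0, v5=1, v6=0, v7=0, v8=0

Check each clause:
  1. {¬v7, ¬v5} — ¬v7 is true.
  2. {¬v3, v7, ¬v8} — ¬v8 is true.
  3. {v3, v4, v7} — v3 is true.
  4. {¬v6, ¬v7, v8} — ¬v7 is true.
  5. {¬v7, ¬v3} — ¬v7 is true.
  6. {v6, v3} — v3 is true.
  7. {v7, ¬v4, v1} — v1 is true.
  8. {¬v6, v3} — ¬v6 is true.
  9. {v1, v5} — v1 is true.
  10. {v2, ¬v4} — ¬v4 is true.
  11. {v5, ¬v6} — ¬v6 is true.
  12. {¬v1, ¬v5, ¬v2} — ¬v2 is true.
  13. {v4, v1, v3} — v1 is true.
  14. {v5, v7} — v5 is true.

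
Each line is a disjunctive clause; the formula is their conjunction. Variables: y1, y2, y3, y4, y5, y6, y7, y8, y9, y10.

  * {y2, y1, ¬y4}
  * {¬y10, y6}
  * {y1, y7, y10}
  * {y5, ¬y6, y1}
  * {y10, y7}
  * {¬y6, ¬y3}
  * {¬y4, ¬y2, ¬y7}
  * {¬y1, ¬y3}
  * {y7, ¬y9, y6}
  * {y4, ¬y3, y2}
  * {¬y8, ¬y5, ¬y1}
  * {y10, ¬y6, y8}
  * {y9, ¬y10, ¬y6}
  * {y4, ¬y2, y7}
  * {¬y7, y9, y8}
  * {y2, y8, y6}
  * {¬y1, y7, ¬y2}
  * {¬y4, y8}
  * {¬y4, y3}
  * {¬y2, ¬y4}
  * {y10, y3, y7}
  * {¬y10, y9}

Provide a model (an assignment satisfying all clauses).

y1=False  y2=True  y3=True  y4=False  y5=False  y6=False  y7=True  y8=False  y9=True  y10=False

Try y1 = False.
The remaining clauses are satisfied by y2 = True, y3 = True, y4 = False, y5 = False, y6 = False, y7 = True, y8 = False, y9 = True, y10 = False.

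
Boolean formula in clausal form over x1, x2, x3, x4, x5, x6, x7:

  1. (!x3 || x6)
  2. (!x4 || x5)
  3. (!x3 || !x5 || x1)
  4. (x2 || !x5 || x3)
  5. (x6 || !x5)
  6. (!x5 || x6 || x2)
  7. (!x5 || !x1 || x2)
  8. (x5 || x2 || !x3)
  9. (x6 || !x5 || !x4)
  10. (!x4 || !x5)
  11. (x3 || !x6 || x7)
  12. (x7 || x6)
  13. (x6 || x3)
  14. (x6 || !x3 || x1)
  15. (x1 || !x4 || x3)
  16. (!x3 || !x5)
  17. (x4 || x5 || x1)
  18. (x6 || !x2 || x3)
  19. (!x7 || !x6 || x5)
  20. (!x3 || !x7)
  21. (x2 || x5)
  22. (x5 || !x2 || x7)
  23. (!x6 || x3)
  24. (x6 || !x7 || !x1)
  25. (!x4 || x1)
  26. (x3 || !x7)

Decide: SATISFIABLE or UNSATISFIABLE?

x5 = True:
  propagation gives x6=True, x4=False, x3=False; an empty clause results — contradiction.
x5 = False:
  propagation gives x4=False, x1=True, x2=True, x7=True; an empty clause results — contradiction.
Every branch closes, so no satisfying assignment exists.

UNSATISFIABLE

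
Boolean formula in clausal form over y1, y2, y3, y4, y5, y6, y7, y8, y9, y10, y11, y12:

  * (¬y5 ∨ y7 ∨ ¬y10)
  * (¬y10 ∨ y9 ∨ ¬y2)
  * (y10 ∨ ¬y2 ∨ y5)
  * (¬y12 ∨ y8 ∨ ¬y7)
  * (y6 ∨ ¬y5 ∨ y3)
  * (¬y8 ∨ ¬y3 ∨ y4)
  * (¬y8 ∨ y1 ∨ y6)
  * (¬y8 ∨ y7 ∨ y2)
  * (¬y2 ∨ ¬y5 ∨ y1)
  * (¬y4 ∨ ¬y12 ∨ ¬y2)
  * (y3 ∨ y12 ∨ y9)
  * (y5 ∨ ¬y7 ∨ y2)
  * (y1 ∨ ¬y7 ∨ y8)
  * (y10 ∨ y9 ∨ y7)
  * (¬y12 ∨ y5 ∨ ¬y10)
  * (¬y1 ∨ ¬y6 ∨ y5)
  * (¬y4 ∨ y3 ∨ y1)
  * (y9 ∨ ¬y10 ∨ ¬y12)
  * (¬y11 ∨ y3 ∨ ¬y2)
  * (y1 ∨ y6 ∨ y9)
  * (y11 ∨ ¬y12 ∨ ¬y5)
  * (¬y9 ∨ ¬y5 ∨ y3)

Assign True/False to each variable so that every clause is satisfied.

y1=F, y2=F, y3=T, y4=T, y5=T, y6=T, y7=T, y8=T, y9=T, y10=F, y11=T, y12=F

Try y1 = False.
For the remaining variables, y2 = False, y3 = True, y4 = True, y5 = True, y6 = True, y7 = True, y8 = True, y9 = True, y10 = False, y11 = True, y12 = False works.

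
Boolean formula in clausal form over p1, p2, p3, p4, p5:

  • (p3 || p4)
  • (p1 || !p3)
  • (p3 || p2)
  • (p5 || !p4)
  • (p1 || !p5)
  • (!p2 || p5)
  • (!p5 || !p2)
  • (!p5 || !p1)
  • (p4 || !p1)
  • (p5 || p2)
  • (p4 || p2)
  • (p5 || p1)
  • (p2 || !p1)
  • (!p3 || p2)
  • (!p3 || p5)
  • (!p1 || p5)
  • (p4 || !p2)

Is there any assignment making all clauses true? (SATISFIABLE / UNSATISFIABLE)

UNSATISFIABLE

p5 = True:
  propagation gives p1=True; an empty clause results — contradiction.
p5 = False:
  propagation gives p4=False, p3=True; an empty clause results — contradiction.
Every branch closes, so no satisfying assignment exists.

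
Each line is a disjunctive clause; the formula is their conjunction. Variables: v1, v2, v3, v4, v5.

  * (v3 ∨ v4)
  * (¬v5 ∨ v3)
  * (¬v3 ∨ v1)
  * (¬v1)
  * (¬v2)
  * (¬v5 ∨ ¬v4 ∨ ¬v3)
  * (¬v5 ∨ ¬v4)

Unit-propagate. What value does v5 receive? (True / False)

Unit clause (¬v1) sets v1 = False.
In (¬v3 ∨ v1), v1 is now false; ¬v3 must hold, so v3 = False.
In (v3 ∨ v4), v3 is now false; v4 must hold, so v4 = True.
From (v3 ∨ ¬v5) and v3 = False: v5 = False.

False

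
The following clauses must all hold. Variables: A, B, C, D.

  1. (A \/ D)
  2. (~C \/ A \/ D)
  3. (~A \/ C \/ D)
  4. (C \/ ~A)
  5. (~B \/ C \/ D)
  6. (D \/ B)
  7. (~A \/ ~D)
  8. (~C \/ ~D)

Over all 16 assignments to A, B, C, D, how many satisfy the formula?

Satisfying assignments:
  A=F B=F C=F D=T
  A=F B=T C=F D=T
  A=T B=T C=T D=F
Count: 3.

3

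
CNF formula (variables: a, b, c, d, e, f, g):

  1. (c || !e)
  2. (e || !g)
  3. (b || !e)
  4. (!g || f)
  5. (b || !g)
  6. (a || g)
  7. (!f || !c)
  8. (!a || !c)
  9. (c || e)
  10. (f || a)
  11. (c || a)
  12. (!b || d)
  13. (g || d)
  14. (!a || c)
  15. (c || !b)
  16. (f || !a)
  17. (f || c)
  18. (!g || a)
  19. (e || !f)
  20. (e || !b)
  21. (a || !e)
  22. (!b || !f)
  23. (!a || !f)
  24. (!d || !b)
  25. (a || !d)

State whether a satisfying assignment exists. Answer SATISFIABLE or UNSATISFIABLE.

UNSATISFIABLE

a = True:
  propagation gives c=False; an empty clause results — contradiction.
a = False:
  propagation gives g=True; an empty clause results — contradiction.
Every branch closes, so no satisfying assignment exists.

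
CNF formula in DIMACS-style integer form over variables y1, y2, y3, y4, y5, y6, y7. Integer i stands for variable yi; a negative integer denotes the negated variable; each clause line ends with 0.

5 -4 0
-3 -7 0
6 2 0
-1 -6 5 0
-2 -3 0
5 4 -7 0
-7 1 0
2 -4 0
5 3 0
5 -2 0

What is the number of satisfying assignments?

18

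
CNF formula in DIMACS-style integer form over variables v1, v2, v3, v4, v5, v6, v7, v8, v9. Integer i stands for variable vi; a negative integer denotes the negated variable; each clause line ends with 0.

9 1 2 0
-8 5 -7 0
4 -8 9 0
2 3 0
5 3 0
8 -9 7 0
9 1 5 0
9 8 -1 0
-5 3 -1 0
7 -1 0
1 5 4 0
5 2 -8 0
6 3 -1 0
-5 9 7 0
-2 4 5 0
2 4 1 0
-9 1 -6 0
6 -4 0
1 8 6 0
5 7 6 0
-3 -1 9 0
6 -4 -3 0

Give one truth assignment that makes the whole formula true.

v1 = F, v2 = T, v3 = T, v4 = F, v5 = T, v6 = F, v7 = T, v8 = T, v9 = T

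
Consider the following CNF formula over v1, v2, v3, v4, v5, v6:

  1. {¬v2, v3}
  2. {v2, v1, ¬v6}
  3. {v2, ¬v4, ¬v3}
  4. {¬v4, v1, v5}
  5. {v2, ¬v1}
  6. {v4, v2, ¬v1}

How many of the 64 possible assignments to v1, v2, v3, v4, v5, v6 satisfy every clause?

Case analysis on v2 and v1:
  v2=T, v1=T: forces v3=T; v4, v5, v6 free → 2^3 = 8.
  v2=T, v1=F: v6 free; 3 ways for (v3,v4,v5) × 2^1 = 6.
  v2=F, v1=T: a clause becomes empty — 0.
  v2=F, v1=F: 5 of the 16 assignments to (v3,v4,v5,v6) work.
Total: 8 + 6 + 0 + 5 = 19.

19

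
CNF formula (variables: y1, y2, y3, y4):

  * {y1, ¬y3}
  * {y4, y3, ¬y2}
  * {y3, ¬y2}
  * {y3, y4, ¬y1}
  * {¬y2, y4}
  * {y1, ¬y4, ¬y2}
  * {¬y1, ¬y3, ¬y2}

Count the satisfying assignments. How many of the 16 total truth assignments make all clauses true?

5

Satisfying assignments:
  y1=F y2=F y3=F y4=F
  y1=F y2=F y3=F y4=T
  y1=T y2=F y3=F y4=T
  y1=T y2=F y3=T y4=F
  y1=T y2=F y3=T y4=T
Count: 5.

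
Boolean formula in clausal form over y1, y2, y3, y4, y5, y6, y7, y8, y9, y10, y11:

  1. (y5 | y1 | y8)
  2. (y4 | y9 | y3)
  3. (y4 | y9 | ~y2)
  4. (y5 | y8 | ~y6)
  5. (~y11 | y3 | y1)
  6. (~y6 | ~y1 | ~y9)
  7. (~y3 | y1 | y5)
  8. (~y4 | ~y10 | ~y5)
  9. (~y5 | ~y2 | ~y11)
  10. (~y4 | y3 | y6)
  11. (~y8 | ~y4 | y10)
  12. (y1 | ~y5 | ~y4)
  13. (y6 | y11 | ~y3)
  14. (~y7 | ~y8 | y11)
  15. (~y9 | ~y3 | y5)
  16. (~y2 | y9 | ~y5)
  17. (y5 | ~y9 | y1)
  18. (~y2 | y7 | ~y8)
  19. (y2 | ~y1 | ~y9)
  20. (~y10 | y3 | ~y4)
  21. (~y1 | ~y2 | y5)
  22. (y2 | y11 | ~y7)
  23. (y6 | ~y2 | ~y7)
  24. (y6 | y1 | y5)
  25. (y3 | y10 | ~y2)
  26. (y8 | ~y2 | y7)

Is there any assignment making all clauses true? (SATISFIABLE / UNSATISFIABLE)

SATISFIABLE

Try y1 = True.
Try y2 = False.
  then y9 is forced to False.
The remaining clauses are satisfied by y3 = True, y4 = False, y5 = False, y6 = True, y7 = False, y8 = True, y10 = False, y11 = True.
Every clause has at least one true literal under this assignment.
So y1 = 1, y2 = 0, y3 = 1, y4 = 0, y5 = 0, y6 = 1, y7 = 0, y8 = 1, y9 = 0, y10 = 0, y11 = 1 is a satisfying assignment.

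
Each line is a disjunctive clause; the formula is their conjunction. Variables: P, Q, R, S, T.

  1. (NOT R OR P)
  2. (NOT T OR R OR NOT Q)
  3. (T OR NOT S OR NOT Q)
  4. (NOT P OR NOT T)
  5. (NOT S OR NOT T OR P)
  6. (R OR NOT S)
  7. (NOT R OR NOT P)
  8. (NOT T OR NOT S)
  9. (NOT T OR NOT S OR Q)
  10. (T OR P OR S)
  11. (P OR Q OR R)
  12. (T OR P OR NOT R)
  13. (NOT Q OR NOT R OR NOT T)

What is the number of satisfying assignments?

2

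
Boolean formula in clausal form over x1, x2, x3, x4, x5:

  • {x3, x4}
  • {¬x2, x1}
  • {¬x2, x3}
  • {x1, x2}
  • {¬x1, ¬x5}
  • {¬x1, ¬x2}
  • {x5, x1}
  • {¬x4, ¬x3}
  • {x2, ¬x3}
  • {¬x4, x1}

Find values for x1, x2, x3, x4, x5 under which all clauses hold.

x1=T  x2=F  x3=F  x4=T  x5=F

Try x1 = True.
  then x5 is forced to False.
  then x2 is forced to False.
  then x3 is forced to False.
  then x4 is forced to True.
Every clause has at least one true literal under this assignment.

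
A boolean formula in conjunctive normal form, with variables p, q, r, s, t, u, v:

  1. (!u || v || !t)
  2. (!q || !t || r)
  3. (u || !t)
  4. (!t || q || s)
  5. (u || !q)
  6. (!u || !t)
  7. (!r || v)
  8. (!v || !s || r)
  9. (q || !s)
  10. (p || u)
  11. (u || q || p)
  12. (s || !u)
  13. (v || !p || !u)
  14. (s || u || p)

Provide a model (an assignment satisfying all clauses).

Pure literal: t appears only negated; assign t = False.
Try p = True.
Try q = False.
  then s is forced to False.
  then u is forced to False.
Branch on r: take r = False.
v is now unconstrained; take v = True.

p=True, q=False, r=False, s=False, t=False, u=False, v=True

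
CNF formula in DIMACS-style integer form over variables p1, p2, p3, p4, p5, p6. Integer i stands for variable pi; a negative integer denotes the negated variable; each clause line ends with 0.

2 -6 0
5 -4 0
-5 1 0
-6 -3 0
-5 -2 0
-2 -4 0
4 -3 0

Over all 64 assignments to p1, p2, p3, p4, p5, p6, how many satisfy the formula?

9

Case analysis on p2 and p4:
  p2=1, p4=1: a clause becomes empty — 0.
  p2=1, p4=0: remaining (p1,p3,p5,p6) ∈ {(0,0,0,0); (0,0,0,1); (1,0,0,0); (1,0,0,1)} — 4.
  p2=0, p4=1: remaining (p1,p3,p5,p6) ∈ {(1,0,1,0); (1,1,1,0)} — 2.
  p2=0, p4=0: remaining (p1,p3,p5,p6) ∈ {(0,0,0,0); (1,0,0,0); (1,0,1,0)} — 3.
Total: 0 + 4 + 2 + 3 = 9.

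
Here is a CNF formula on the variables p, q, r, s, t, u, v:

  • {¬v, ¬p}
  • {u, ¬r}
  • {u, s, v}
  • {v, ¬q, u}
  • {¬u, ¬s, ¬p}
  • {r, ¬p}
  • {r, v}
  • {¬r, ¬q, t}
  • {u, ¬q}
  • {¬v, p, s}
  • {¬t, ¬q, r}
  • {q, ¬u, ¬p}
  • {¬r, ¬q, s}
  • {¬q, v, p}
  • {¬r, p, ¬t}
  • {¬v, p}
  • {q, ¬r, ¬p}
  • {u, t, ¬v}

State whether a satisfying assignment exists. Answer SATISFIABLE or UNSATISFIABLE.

SATISFIABLE

Set p = False and propagate.
  then v is forced to False.
  then r is forced to True.
  then u is forced to True.
  then q is forced to False.
  then t is forced to False.
s is now unconstrained; take s = False.
So p=0  q=0  r=1  s=0  t=0  u=1  v=0 is a satisfying assignment.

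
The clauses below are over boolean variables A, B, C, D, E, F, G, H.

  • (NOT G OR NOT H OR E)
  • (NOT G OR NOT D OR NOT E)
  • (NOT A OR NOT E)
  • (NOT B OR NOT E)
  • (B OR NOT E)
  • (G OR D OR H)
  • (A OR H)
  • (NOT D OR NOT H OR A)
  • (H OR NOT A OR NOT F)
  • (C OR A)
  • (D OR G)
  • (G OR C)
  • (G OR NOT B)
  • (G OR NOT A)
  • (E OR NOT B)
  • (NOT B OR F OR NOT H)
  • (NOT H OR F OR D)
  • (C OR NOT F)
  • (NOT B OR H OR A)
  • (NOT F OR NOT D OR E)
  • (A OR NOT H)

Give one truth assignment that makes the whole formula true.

Set A = True and propagate.
  then E is forced to False.
  then G is forced to True.
  then H is forced to False.
  then F is forced to False.
  then B is forced to False.
C, D are now unconstrained; take C = False, D = False.
Check each clause:
  1. (NOT H OR NOT G OR E) — NOT H is true.
  2. (NOT G OR NOT D OR NOT E) — NOT E is true.
  3. (NOT E OR NOT A) — NOT E is true.
  4. (NOT E OR NOT B) — NOT E is true.
  5. (B OR NOT E) — NOT E is true.
  6. (H OR D OR G) — G is true.
  7. (H OR A) — A is true.
  8. (NOT D OR NOT H OR A) — NOT H is true.
  9. (NOT F OR NOT A OR H) — NOT F is true.
  10. (C OR A) — A is true.
  11. (G OR D) — G is true.
  12. (G OR C) — G is true.
  13. (G OR NOT B) — NOT B is true.
  14. (G OR NOT A) — G is true.
  15. (E OR NOT B) — NOT B is true.
  16. (NOT B OR NOT H OR F) — NOT H is true.
  17. (F OR NOT H OR D) — NOT H is true.
  18. (NOT F OR C) — NOT F is true.
  19. (H OR NOT B OR A) — A is true.
  20. (NOT F OR NOT D OR E) — NOT F is true.
  21. (NOT H OR A) — NOT H is true.

A=1  B=0  C=0  D=0  E=0  F=0  G=1  H=0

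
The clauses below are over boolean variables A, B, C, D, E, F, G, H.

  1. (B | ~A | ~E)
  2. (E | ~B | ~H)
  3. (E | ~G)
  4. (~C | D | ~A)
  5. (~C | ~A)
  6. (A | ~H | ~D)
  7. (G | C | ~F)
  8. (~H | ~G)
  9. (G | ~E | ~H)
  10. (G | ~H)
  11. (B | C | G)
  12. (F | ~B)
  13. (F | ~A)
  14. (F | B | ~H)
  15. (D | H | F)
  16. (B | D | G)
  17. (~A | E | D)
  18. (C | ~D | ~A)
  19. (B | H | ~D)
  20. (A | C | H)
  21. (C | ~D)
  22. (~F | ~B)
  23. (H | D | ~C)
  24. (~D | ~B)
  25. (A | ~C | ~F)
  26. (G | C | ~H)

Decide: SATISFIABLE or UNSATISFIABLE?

UNSATISFIABLE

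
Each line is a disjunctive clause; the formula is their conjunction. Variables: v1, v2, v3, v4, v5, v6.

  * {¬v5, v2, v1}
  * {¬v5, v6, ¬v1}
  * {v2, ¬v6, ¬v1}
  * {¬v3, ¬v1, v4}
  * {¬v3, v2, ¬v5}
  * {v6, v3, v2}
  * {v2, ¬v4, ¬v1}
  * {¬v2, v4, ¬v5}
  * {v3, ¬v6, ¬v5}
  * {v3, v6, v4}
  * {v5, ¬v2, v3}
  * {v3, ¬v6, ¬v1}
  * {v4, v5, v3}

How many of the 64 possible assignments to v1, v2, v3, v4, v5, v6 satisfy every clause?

15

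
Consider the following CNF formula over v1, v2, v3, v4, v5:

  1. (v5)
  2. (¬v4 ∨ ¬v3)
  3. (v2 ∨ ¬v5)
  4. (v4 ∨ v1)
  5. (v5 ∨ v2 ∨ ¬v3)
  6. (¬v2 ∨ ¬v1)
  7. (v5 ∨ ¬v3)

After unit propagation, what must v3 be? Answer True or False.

(v5) stands alone — v5 = True.
From (v2 ∨ ¬v5) and v5 = True: v2 = True.
(¬v2 ∨ ¬v1): since v2 = True, the clause reduces to (¬v1). v1 = False.
(v4 ∨ v1) with v1 = False leaves only v4, so v4 = True.
From (¬v3 ∨ ¬v4) and v4 = True: v3 = False.

False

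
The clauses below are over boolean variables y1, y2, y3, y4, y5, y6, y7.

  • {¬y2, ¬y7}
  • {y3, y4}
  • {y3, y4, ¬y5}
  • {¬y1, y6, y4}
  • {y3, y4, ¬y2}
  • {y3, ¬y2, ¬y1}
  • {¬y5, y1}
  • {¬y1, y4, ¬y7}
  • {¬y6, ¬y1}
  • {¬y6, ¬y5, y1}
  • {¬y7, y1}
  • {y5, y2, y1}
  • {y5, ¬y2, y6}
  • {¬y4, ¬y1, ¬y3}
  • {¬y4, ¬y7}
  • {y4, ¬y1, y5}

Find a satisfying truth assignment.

y1=0, y2=1, y3=1, y4=0, y5=0, y6=1, y7=0

Check each clause:
  1. {¬y2, ¬y7} — ¬y7 is true.
  2. {y3, y4} — y3 is true.
  3. {y4, ¬y5, y3} — y3 is true.
  4. {¬y1, y6, y4} — ¬y1 is true.
  5. {y3, ¬y2, y4} — y3 is true.
  6. {¬y1, y3, ¬y2} — y3 is true.
  7. {¬y5, y1} — ¬y5 is true.
  8. {¬y7, y4, ¬y1} — ¬y7 is true.
  9. {¬y6, ¬y1} — ¬y1 is true.
  10. {¬y5, y1, ¬y6} — ¬y5 is true.
  11. {y1, ¬y7} — ¬y7 is true.
  12. {y5, y1, y2} — y2 is true.
  13. {y5, y6, ¬y2} — y6 is true.
  14. {¬y1, ¬y4, ¬y3} — ¬y4 is true.
  15. {¬y7, ¬y4} — ¬y7 is true.
  16. {¬y1, y4, y5} — ¬y1 is true.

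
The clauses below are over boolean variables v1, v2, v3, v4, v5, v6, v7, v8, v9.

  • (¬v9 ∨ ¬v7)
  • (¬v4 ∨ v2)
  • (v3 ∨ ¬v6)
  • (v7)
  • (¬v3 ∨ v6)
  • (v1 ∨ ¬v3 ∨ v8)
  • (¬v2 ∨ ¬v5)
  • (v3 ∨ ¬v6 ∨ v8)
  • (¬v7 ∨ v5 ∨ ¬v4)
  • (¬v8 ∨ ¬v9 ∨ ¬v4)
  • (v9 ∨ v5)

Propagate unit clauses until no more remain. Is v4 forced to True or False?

Unit clause (v7) sets v7 = True.
(¬v7 ∨ ¬v9) with v7 = True leaves only ¬v9, so v9 = False.
(v5 ∨ v9): since v9 = False, the clause reduces to (v5). v5 = True.
In (¬v2 ∨ ¬v5), ¬v5 is now false; ¬v2 must hold, so v2 = False.
(¬v4 ∨ v2) with v2 = False leaves only ¬v4, so v4 = False.

False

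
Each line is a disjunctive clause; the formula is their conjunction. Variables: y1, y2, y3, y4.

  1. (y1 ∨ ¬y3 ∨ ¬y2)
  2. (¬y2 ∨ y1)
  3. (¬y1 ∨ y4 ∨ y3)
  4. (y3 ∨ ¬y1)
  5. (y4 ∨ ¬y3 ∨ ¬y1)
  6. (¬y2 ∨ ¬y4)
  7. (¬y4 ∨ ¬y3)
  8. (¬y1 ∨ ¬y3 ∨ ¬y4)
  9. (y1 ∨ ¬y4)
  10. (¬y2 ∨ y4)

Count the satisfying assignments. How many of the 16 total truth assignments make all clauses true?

Satisfying assignments:
  y1=0 y2=0 y3=0 y4=0
  y1=0 y2=0 y3=1 y4=0
That's 2 in total.

2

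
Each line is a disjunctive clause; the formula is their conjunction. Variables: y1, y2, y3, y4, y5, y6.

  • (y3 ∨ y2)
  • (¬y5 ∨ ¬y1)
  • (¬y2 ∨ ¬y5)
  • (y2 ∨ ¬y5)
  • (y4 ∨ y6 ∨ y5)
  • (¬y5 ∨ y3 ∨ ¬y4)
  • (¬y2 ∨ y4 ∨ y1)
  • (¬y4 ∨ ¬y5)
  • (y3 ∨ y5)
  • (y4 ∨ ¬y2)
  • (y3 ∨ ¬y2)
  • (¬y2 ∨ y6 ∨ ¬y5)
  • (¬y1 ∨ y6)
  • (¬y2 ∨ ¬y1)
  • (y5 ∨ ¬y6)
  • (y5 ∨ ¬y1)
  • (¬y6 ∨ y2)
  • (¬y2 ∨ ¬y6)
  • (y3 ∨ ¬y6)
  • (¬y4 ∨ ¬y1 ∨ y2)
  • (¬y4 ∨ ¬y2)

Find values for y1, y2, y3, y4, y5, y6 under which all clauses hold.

y1=False, y2=False, y3=True, y4=True, y5=False, y6=False

Check each clause:
  1. (y2 ∨ y3) — y3 is true.
  2. (¬y1 ∨ ¬y5) — ¬y5 is true.
  3. (¬y2 ∨ ¬y5) — ¬y5 is true.
  4. (y2 ∨ ¬y5) — ¬y5 is true.
  5. (y5 ∨ y6 ∨ y4) — y4 is true.
  6. (¬y4 ∨ y3 ∨ ¬y5) — y3 is true.
  7. (y4 ∨ ¬y2 ∨ y1) — y4 is true.
  8. (¬y4 ∨ ¬y5) — ¬y5 is true.
  9. (y5 ∨ y3) — y3 is true.
  10. (¬y2 ∨ y4) — y4 is true.
  11. (¬y2 ∨ y3) — y3 is true.
  12. (¬y2 ∨ y6 ∨ ¬y5) — ¬y5 is true.
  13. (¬y1 ∨ y6) — ¬y1 is true.
  14. (¬y1 ∨ ¬y2) — ¬y1 is true.
  15. (y5 ∨ ¬y6) — ¬y6 is true.
  16. (y5 ∨ ¬y1) — ¬y1 is true.
  17. (y2 ∨ ¬y6) — ¬y6 is true.
  18. (¬y2 ∨ ¬y6) — ¬y6 is true.
  19. (y3 ∨ ¬y6) — ¬y6 is true.
  20. (y2 ∨ ¬y4 ∨ ¬y1) — ¬y1 is true.
  21. (¬y2 ∨ ¬y4) — ¬y2 is true.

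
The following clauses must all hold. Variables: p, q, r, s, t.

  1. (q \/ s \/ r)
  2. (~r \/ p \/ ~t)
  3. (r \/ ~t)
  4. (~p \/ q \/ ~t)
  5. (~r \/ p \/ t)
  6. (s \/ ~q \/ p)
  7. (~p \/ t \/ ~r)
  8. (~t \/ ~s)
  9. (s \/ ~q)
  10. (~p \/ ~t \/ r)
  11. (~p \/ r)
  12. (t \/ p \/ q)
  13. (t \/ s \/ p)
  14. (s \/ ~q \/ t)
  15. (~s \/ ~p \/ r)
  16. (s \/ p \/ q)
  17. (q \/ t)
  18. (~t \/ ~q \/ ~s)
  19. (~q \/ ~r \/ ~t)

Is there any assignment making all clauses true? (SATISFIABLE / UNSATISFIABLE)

SATISFIABLE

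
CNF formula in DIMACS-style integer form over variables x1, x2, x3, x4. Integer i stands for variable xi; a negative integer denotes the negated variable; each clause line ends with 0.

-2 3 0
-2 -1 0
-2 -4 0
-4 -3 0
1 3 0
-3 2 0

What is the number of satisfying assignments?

3

Satisfying assignments:
  x1=F x2=T x3=T x4=F
  x1=T x2=F x3=F x4=F
  x1=T x2=F x3=F x4=T
Count: 3.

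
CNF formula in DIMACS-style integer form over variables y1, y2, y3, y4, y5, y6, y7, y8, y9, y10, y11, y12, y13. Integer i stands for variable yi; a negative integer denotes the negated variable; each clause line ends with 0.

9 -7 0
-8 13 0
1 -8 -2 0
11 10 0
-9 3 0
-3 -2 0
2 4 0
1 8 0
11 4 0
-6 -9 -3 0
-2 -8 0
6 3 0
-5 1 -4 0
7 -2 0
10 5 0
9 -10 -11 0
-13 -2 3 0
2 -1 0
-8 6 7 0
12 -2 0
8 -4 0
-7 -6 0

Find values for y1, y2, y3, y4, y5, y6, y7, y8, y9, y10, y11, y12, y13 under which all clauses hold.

Set y1 = False and propagate.
  then y8 is forced to True.
  then y13 is forced to True.
  then y2 is forced to False.
  then y4 is forced to True.
  then y5 is forced to False.
  then y10 is forced to True.
Try y3 = False.
  then y9 is forced to False.
  then y7 is forced to False.
  then y6 is forced to True.
  then y11 is forced to False.
y12 is now unconstrained; take y12 = False.

y1=False, y2=False, y3=False, y4=True, y5=False, y6=True, y7=False, y8=True, y9=False, y10=True, y11=False, y12=False, y13=True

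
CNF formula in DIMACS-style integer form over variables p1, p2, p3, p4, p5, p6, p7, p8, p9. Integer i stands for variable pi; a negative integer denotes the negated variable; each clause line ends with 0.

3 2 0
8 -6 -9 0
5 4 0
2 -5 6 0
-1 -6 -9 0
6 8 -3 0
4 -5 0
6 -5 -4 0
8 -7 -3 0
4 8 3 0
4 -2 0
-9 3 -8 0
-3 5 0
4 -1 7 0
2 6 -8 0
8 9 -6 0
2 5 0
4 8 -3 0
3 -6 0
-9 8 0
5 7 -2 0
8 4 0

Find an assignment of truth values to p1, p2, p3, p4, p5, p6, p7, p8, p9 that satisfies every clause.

p1=True, p2=True, p3=True, p4=True, p5=True, p6=True, p7=False, p8=True, p9=False

Check each clause:
  1. (p3 ∨ p2) — p2 is true.
  2. (¬p9 ∨ p8 ∨ ¬p6) — p8 is true.
  3. (p5 ∨ p4) — p4 is true.
  4. (p2 ∨ p6 ∨ ¬p5) — p2 is true.
  5. (¬p9 ∨ ¬p1 ∨ ¬p6) — ¬p9 is true.
  6. (p6 ∨ p8 ∨ ¬p3) — p8 is true.
  7. (p4 ∨ ¬p5) — p4 is true.
  8. (¬p4 ∨ ¬p5 ∨ p6) — p6 is true.
  9. (¬p7 ∨ ¬p3 ∨ p8) — p8 is true.
  10. (p4 ∨ p3 ∨ p8) — p8 is true.
  11. (¬p2 ∨ p4) — p4 is true.
  12. (p3 ∨ ¬p9 ∨ ¬p8) — p3 is true.
  13. (¬p3 ∨ p5) — p5 is true.
  14. (p7 ∨ p4 ∨ ¬p1) — p4 is true.
  15. (p2 ∨ p6 ∨ ¬p8) — p2 is true.
  16. (p9 ∨ ¬p6 ∨ p8) — p8 is true.
  17. (p2 ∨ p5) — p2 is true.
  18. (¬p3 ∨ p4 ∨ p8) — p8 is true.
  19. (p3 ∨ ¬p6) — p3 is true.
  20. (¬p9 ∨ p8) — p8 is true.
  21. (¬p2 ∨ p7 ∨ p5) — p5 is true.
  22. (p8 ∨ p4) — p8 is true.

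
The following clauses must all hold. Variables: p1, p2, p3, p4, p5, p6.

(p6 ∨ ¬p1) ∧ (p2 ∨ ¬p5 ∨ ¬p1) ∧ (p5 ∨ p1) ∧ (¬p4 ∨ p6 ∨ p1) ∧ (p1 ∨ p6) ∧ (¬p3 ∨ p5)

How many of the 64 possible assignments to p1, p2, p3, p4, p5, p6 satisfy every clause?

Split on p1, then p5.
  p1=T, p5=T: remaining (p2,p3,p4,p6) ∈ {(T,F,F,T); (T,F,T,T); (T,T,F,T); (T,T,T,T)} — 4.
  p1=T, p5=F: remaining (p2,p3,p4,p6) ∈ {(F,F,F,T); (F,F,T,T); (T,F,F,T); (T,F,T,T)} — 4.
  p1=F, p5=T: forces p6=T; p2, p3, p4 free → 2^3 = 8.
  p1=F, p5=F: a clause becomes empty — 0.
Total: 4 + 4 + 8 + 0 = 16.

16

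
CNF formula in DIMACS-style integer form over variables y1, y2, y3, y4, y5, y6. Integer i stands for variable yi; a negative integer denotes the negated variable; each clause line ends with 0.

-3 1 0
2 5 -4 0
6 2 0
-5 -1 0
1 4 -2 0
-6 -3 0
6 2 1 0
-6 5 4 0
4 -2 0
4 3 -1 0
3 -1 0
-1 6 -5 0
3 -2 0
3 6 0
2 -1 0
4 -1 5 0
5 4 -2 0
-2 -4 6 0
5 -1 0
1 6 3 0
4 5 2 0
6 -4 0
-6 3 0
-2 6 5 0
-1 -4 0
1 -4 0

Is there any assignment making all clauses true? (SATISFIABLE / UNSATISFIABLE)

UNSATISFIABLE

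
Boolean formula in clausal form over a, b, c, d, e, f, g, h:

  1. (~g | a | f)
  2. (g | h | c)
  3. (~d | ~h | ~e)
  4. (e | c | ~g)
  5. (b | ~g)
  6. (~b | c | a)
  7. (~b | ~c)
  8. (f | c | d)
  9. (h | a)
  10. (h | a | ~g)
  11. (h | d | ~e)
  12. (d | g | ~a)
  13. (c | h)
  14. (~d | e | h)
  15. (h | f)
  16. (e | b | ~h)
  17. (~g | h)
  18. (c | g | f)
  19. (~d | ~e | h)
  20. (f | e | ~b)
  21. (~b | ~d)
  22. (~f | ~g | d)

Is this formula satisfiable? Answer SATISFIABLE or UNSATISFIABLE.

SATISFIABLE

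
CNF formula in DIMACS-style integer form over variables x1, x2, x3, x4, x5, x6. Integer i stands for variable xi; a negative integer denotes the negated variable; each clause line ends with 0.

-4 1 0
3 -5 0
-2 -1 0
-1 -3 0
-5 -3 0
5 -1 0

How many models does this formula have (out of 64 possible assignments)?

Case analysis on x1 and x3:
  x1=T, x3=T: a clause becomes empty — 0.
  x1=T, x3=F: a clause becomes empty — 0.
  x1=F, x3=T: remaining (x2,x4,x5,x6) ∈ {(F,F,F,F); (F,F,F,T); (T,F,F,F); (T,F,F,T)} — 4.
  x1=F, x3=F: remaining (x2,x4,x5,x6) ∈ {(F,F,F,F); (F,F,F,T); (T,F,F,F); (T,F,F,T)} — 4.
Total: 0 + 0 + 4 + 4 = 8.

8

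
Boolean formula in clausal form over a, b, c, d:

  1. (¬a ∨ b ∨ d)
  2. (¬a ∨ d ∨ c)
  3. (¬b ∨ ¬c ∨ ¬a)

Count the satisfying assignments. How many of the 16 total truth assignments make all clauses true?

Case analysis on a and b:
  a=1, b=1: remaining (c,d) ∈ {(0,1)} — 1.
  a=1, b=0: remaining (c,d) ∈ {(0,1); (1,1)} — 2.
  a=0, b=1: remaining (c,d) ∈ {(0,0); (0,1); (1,0); (1,1)} — 4.
  a=0, b=0: remaining (c,d) ∈ {(0,0); (0,1); (1,0); (1,1)} — 4.
Total: 1 + 2 + 4 + 4 = 11.

11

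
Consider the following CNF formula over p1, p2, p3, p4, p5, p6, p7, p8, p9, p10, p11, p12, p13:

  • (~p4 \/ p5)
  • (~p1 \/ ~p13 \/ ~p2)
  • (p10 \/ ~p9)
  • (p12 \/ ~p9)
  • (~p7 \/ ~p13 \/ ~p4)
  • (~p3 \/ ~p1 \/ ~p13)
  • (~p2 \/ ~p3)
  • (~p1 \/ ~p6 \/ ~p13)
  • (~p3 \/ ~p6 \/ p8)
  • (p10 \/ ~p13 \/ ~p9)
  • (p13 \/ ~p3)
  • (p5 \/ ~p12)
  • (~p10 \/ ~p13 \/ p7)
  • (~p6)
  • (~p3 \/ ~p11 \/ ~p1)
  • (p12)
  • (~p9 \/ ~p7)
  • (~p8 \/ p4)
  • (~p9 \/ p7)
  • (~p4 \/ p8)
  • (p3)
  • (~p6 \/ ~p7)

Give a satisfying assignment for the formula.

(~p6) is a unit clause, so p6 = False.
Unit propagation: (p12) forces p12 = True.
Unit propagation: (p5) forces p5 = True.
(p3) is a unit clause, so p3 = True.
(~p2) is a unit clause, so p2 = False.
(p13) is a unit clause, so p13 = True.
The clause (~p1) is unit: p1 must be False.
Pure literal: p9 appears only negated; assign p9 = False.
Set p4 = False and propagate.
  then p8 is forced to False.
Try p7 = False.
  then p10 is forced to False.
p11 is now unconstrained; take p11 = True.

p1=0  p2=0  p3=1  p4=0  p5=1  p6=0  p7=0  p8=0  p9=0  p10=0  p11=1  p12=1  p13=1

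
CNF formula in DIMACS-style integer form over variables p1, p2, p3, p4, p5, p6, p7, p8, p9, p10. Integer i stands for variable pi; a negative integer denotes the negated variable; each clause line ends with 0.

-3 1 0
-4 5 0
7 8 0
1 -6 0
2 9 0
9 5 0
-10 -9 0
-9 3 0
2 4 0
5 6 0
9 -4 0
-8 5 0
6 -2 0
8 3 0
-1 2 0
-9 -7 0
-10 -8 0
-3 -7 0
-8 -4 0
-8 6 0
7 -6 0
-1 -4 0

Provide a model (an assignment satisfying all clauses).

p1=T, p2=T, p3=F, p4=F, p5=T, p6=T, p7=T, p8=T, p9=F, p10=F

Pure literal: p5 appears only positively; assign p5 = True.
Pure literal: p10 appears only negated; assign p10 = False.
Branch on p1: take p1 = True.
  then p2 is forced to True.
  then p6 is forced to True.
  then p7 is forced to True.
  then p9 is forced to False.
  then p4 is forced to False.
  then p3 is forced to False.
  then p8 is forced to True.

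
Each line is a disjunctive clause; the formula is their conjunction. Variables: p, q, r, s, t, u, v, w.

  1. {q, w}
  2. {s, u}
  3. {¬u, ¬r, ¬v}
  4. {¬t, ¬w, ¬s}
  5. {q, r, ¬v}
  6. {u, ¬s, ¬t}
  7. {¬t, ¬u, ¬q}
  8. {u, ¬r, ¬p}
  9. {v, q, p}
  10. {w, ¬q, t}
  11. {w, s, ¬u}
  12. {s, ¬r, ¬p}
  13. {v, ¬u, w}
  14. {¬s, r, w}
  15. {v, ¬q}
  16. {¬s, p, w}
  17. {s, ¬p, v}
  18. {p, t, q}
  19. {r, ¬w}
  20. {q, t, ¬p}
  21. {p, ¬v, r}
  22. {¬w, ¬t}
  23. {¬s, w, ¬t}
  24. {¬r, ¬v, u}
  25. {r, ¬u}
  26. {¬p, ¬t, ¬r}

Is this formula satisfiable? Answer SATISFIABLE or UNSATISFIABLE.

UNSATISFIABLE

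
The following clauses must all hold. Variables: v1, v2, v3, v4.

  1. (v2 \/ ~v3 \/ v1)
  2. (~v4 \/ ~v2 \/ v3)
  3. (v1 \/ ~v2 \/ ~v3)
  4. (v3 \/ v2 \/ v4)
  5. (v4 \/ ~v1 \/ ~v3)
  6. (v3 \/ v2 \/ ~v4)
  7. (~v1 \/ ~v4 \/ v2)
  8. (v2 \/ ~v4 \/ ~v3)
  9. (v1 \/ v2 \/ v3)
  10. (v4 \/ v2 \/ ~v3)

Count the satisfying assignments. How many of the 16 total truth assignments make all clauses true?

3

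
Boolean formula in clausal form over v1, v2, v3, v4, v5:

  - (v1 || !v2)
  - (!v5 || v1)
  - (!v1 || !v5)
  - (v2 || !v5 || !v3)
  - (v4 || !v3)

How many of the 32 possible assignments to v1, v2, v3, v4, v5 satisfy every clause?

Case analysis on v1 and v5:
  v1=T, v5=T: a clause becomes empty — 0.
  v1=T, v5=F: v2 free; 3 ways for (v3,v4) × 2^1 = 6.
  v1=F, v5=T: a clause becomes empty — 0.
  v1=F, v5=F: remaining (v2,v3,v4) ∈ {(F,F,F); (F,F,T); (F,T,T)} — 3.
Total: 0 + 6 + 0 + 3 = 9.

9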